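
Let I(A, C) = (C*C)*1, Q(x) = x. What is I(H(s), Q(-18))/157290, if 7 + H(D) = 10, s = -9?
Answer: 54/26215 ≈ 0.0020599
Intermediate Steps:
H(D) = 3 (H(D) = -7 + 10 = 3)
I(A, C) = C**2 (I(A, C) = C**2*1 = C**2)
I(H(s), Q(-18))/157290 = (-18)**2/157290 = 324*(1/157290) = 54/26215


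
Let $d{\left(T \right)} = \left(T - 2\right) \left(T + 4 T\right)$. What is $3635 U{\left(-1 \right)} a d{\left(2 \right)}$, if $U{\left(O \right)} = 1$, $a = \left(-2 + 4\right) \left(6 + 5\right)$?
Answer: $0$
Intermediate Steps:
$a = 22$ ($a = 2 \cdot 11 = 22$)
$d{\left(T \right)} = 5 T \left(-2 + T\right)$ ($d{\left(T \right)} = \left(-2 + T\right) 5 T = 5 T \left(-2 + T\right)$)
$3635 U{\left(-1 \right)} a d{\left(2 \right)} = 3635 \cdot 1 \cdot 22 \cdot 5 \cdot 2 \left(-2 + 2\right) = 3635 \cdot 22 \cdot 5 \cdot 2 \cdot 0 = 3635 \cdot 22 \cdot 0 = 3635 \cdot 0 = 0$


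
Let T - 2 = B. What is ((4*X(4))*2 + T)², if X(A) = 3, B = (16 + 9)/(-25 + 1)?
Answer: 358801/576 ≈ 622.92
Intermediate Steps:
B = -25/24 (B = 25/(-24) = 25*(-1/24) = -25/24 ≈ -1.0417)
T = 23/24 (T = 2 - 25/24 = 23/24 ≈ 0.95833)
((4*X(4))*2 + T)² = ((4*3)*2 + 23/24)² = (12*2 + 23/24)² = (24 + 23/24)² = (599/24)² = 358801/576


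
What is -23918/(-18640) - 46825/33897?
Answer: -31034777/315920040 ≈ -0.098236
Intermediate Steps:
-23918/(-18640) - 46825/33897 = -23918*(-1/18640) - 46825*1/33897 = 11959/9320 - 46825/33897 = -31034777/315920040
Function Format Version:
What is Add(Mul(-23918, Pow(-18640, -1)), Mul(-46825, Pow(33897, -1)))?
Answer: Rational(-31034777, 315920040) ≈ -0.098236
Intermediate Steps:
Add(Mul(-23918, Pow(-18640, -1)), Mul(-46825, Pow(33897, -1))) = Add(Mul(-23918, Rational(-1, 18640)), Mul(-46825, Rational(1, 33897))) = Add(Rational(11959, 9320), Rational(-46825, 33897)) = Rational(-31034777, 315920040)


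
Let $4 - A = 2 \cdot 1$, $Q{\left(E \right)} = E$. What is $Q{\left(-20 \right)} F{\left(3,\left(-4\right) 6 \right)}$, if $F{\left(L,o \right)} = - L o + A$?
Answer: $-1480$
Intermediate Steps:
$A = 2$ ($A = 4 - 2 \cdot 1 = 4 - 2 = 2$)
$F{\left(L,o \right)} = 2 - L o$ ($F{\left(L,o \right)} = - L o + 2 = 2 - L o$)
$Q{\left(-20 \right)} F{\left(3,\left(-4\right) 6 \right)} = - 20 \left(2 - 3 \left(\left(-4\right) 6\right)\right) = - 20 \left(2 - 3 \left(-24\right)\right) = - 20 \left(2 + 72\right) = \left(-20\right) 74 = -1480$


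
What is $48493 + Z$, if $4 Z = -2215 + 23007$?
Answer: $53691$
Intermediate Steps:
$Z = 5198$ ($Z = \frac{-2215 + 23007}{4} = \frac{1}{4} \cdot 20792 = 5198$)
$48493 + Z = 48493 + 5198 = 53691$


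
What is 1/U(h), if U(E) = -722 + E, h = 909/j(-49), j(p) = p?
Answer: -49/36287 ≈ -0.0013503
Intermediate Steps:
h = -909/49 (h = 909/(-49) = 909*(-1/49) = -909/49 ≈ -18.551)
1/U(h) = 1/(-722 - 909/49) = 1/(-36287/49) = -49/36287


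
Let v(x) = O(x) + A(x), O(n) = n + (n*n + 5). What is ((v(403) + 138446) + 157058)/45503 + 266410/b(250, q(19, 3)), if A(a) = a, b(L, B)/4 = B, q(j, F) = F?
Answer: 6063979459/273018 ≈ 22211.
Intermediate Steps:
b(L, B) = 4*B
O(n) = 5 + n + n**2 (O(n) = n + (n**2 + 5) = n + (5 + n**2) = 5 + n + n**2)
v(x) = 5 + x**2 + 2*x (v(x) = (5 + x + x**2) + x = 5 + x**2 + 2*x)
((v(403) + 138446) + 157058)/45503 + 266410/b(250, q(19, 3)) = (((5 + 403**2 + 2*403) + 138446) + 157058)/45503 + 266410/((4*3)) = (((5 + 162409 + 806) + 138446) + 157058)*(1/45503) + 266410/12 = ((163220 + 138446) + 157058)*(1/45503) + 266410*(1/12) = (301666 + 157058)*(1/45503) + 133205/6 = 458724*(1/45503) + 133205/6 = 458724/45503 + 133205/6 = 6063979459/273018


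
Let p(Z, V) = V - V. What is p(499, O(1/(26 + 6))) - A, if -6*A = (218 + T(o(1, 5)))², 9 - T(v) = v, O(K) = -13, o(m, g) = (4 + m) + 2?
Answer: 24200/3 ≈ 8066.7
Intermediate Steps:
o(m, g) = 6 + m
p(Z, V) = 0
T(v) = 9 - v
A = -24200/3 (A = -(218 + (9 - (6 + 1)))²/6 = -(218 + (9 - 1*7))²/6 = -(218 + (9 - 7))²/6 = -(218 + 2)²/6 = -⅙*220² = -⅙*48400 = -24200/3 ≈ -8066.7)
p(499, O(1/(26 + 6))) - A = 0 - 1*(-24200/3) = 0 + 24200/3 = 24200/3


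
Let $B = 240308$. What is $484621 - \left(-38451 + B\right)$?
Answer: $282764$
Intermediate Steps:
$484621 - \left(-38451 + B\right) = 484621 - \left(-38451 + 240308\right) = 484621 - 201857 = 282764$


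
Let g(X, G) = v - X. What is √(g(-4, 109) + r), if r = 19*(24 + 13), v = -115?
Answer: 4*√37 ≈ 24.331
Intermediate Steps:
g(X, G) = -115 - X
r = 703 (r = 19*37 = 703)
√(g(-4, 109) + r) = √((-115 - 1*(-4)) + 703) = √((-115 + 4) + 703) = √(-111 + 703) = √592 = 4*√37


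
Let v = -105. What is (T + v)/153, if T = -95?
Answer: -200/153 ≈ -1.3072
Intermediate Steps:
(T + v)/153 = (-95 - 105)/153 = (1/153)*(-200) = -200/153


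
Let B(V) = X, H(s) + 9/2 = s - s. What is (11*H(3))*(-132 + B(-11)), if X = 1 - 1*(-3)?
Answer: 6336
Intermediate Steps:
H(s) = -9/2 (H(s) = -9/2 + (s - s) = -9/2 + 0 = -9/2)
X = 4 (X = 1 + 3 = 4)
B(V) = 4
(11*H(3))*(-132 + B(-11)) = (11*(-9/2))*(-132 + 4) = -99/2*(-128) = 6336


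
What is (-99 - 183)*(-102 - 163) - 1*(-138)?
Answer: 74868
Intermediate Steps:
(-99 - 183)*(-102 - 163) - 1*(-138) = -282*(-265) + 138 = 74730 + 138 = 74868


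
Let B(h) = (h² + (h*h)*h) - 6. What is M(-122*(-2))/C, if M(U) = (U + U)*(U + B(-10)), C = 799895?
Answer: -323056/799895 ≈ -0.40387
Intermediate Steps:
B(h) = -6 + h² + h³ (B(h) = (h² + h²*h) - 6 = (h² + h³) - 6 = -6 + h² + h³)
M(U) = 2*U*(-906 + U) (M(U) = (U + U)*(U + (-6 + (-10)² + (-10)³)) = (2*U)*(U + (-6 + 100 - 1000)) = (2*U)*(U - 906) = (2*U)*(-906 + U) = 2*U*(-906 + U))
M(-122*(-2))/C = (2*(-122*(-2))*(-906 - 122*(-2)))/799895 = (2*244*(-906 + 244))*(1/799895) = (2*244*(-662))*(1/799895) = -323056*1/799895 = -323056/799895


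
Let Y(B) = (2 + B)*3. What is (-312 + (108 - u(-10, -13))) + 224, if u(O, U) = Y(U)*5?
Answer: 185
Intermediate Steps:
Y(B) = 6 + 3*B
u(O, U) = 30 + 15*U (u(O, U) = (6 + 3*U)*5 = 30 + 15*U)
(-312 + (108 - u(-10, -13))) + 224 = (-312 + (108 - (30 + 15*(-13)))) + 224 = (-312 + (108 - (30 - 195))) + 224 = (-312 + (108 - 1*(-165))) + 224 = (-312 + (108 + 165)) + 224 = (-312 + 273) + 224 = -39 + 224 = 185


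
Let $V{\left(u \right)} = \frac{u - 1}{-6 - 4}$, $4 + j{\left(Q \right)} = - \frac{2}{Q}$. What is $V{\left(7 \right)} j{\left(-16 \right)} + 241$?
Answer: $\frac{9733}{40} \approx 243.32$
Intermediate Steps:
$j{\left(Q \right)} = -4 - \frac{2}{Q}$
$V{\left(u \right)} = \frac{1}{10} - \frac{u}{10}$ ($V{\left(u \right)} = \frac{-1 + u}{-10} = \left(-1 + u\right) \left(- \frac{1}{10}\right) = \frac{1}{10} - \frac{u}{10}$)
$V{\left(7 \right)} j{\left(-16 \right)} + 241 = \left(\frac{1}{10} - \frac{7}{10}\right) \left(-4 - \frac{2}{-16}\right) + 241 = \left(\frac{1}{10} - \frac{7}{10}\right) \left(-4 - - \frac{1}{8}\right) + 241 = - \frac{3 \left(-4 + \frac{1}{8}\right)}{5} + 241 = \left(- \frac{3}{5}\right) \left(- \frac{31}{8}\right) + 241 = \frac{93}{40} + 241 = \frac{9733}{40}$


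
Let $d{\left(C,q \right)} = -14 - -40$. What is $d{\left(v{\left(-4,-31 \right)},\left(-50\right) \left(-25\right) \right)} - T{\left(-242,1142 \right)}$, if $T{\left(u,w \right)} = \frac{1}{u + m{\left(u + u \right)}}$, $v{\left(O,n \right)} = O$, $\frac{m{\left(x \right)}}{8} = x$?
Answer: $\frac{106965}{4114} \approx 26.0$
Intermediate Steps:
$m{\left(x \right)} = 8 x$
$d{\left(C,q \right)} = 26$ ($d{\left(C,q \right)} = -14 + 40 = 26$)
$T{\left(u,w \right)} = \frac{1}{17 u}$ ($T{\left(u,w \right)} = \frac{1}{u + 8 \left(u + u\right)} = \frac{1}{u + 8 \cdot 2 u} = \frac{1}{u + 16 u} = \frac{1}{17 u}$)
$d{\left(v{\left(-4,-31 \right)},\left(-50\right) \left(-25\right) \right)} - T{\left(-242,1142 \right)} = 26 - \frac{1}{17 \left(-242\right)} = 26 - \frac{1}{17} \left(- \frac{1}{242}\right) = 26 - - \frac{1}{4114} = 26 + \frac{1}{4114} = \frac{106965}{4114}$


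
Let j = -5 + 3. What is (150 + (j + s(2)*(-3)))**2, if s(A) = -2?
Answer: 23716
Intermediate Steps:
j = -2
(150 + (j + s(2)*(-3)))**2 = (150 + (-2 - 2*(-3)))**2 = (150 + (-2 + 6))**2 = (150 + 4)**2 = 154**2 = 23716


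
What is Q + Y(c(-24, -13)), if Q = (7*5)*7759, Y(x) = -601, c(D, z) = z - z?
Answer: 270964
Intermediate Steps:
c(D, z) = 0
Q = 271565 (Q = 35*7759 = 271565)
Q + Y(c(-24, -13)) = 271565 - 601 = 270964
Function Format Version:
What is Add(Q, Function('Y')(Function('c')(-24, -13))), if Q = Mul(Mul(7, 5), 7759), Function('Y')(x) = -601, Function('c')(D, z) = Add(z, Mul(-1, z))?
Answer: 270964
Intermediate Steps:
Function('c')(D, z) = 0
Q = 271565 (Q = Mul(35, 7759) = 271565)
Add(Q, Function('Y')(Function('c')(-24, -13))) = Add(271565, -601) = 270964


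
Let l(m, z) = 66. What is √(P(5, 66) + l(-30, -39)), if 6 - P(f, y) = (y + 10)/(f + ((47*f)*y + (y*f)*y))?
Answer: 2*√25035797845/37295 ≈ 8.4852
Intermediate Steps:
P(f, y) = 6 - (10 + y)/(f + f*y² + 47*f*y) (P(f, y) = 6 - (y + 10)/(f + ((47*f)*y + (y*f)*y)) = 6 - (10 + y)/(f + (47*f*y + (f*y)*y)) = 6 - (10 + y)/(f + (47*f*y + f*y²)) = 6 - (10 + y)/(f + (f*y² + 47*f*y)) = 6 - (10 + y)/(f + f*y² + 47*f*y))
√(P(5, 66) + l(-30, -39)) = √((-10 - 1*66 + 6*5 + 6*5*66² + 282*5*66)/(5*(1 + 66² + 47*66)) + 66) = √((-10 - 66 + 30 + 6*5*4356 + 93060)/(5*(1 + 4356 + 3102)) + 66) = √((⅕)*(-10 - 66 + 30 + 130680 + 93060)/7459 + 66) = √((⅕)*(1/7459)*223694 + 66) = √(223694/37295 + 66) = √(2685164/37295) = 2*√25035797845/37295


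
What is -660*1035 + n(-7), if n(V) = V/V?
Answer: -683099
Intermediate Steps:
n(V) = 1
-660*1035 + n(-7) = -660*1035 + 1 = -683100 + 1 = -683099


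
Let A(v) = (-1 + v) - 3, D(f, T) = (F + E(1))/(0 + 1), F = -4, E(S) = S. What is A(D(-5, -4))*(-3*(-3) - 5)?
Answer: -28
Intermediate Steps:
D(f, T) = -3 (D(f, T) = (-4 + 1)/(0 + 1) = -3/1 = -3*1 = -3)
A(v) = -4 + v
A(D(-5, -4))*(-3*(-3) - 5) = (-4 - 3)*(-3*(-3) - 5) = -7*(9 - 5) = -7*4 = -28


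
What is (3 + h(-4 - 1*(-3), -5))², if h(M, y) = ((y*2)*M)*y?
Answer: 2209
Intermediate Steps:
h(M, y) = 2*M*y² (h(M, y) = ((2*y)*M)*y = (2*M*y)*y = 2*M*y²)
(3 + h(-4 - 1*(-3), -5))² = (3 + 2*(-4 - 1*(-3))*(-5)²)² = (3 + 2*(-4 + 3)*25)² = (3 + 2*(-1)*25)² = (3 - 50)² = (-47)² = 2209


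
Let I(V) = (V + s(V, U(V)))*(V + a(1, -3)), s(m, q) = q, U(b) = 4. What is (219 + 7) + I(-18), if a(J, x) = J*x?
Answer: 520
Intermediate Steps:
I(V) = (-3 + V)*(4 + V) (I(V) = (V + 4)*(V + 1*(-3)) = (4 + V)*(V - 3) = (4 + V)*(-3 + V) = (-3 + V)*(4 + V))
(219 + 7) + I(-18) = (219 + 7) + (-12 - 18 + (-18)²) = 226 + (-12 - 18 + 324) = 226 + 294 = 520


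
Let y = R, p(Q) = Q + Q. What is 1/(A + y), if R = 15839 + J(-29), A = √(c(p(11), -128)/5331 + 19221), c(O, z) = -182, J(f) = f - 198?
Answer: 83227572/1299246387095 - √546251411739/1299246387095 ≈ 6.3489e-5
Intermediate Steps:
J(f) = -198 + f
p(Q) = 2*Q
A = √546251411739/5331 (A = √(-182/5331 + 19221) = √(102466969/5331) = √546251411739/5331 ≈ 138.64)
R = 15612 (R = 15839 + (-198 - 29) = 15839 - 227 = 15612)
y = 15612
1/(A + y) = 1/(√546251411739/5331 + 15612) = 1/(15612 + √546251411739/5331)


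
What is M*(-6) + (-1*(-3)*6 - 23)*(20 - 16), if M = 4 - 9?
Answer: 10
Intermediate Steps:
M = -5
M*(-6) + (-1*(-3)*6 - 23)*(20 - 16) = -5*(-6) + (-1*(-3)*6 - 23)*(20 - 16) = 30 + (3*6 - 23)*4 = 30 + (18 - 23)*4 = 30 - 5*4 = 30 - 20 = 10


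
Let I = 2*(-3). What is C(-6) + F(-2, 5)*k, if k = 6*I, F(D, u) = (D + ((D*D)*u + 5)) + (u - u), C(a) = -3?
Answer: -831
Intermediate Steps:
I = -6
F(D, u) = 5 + D + u*D² (F(D, u) = (D + (D²*u + 5)) + 0 = (D + (u*D² + 5)) + 0 = (D + (5 + u*D²)) + 0 = (5 + D + u*D²) + 0 = 5 + D + u*D²)
k = -36 (k = 6*(-6) = -36)
C(-6) + F(-2, 5)*k = -3 + (5 - 2 + 5*(-2)²)*(-36) = -3 + (5 - 2 + 5*4)*(-36) = -3 + (5 - 2 + 20)*(-36) = -3 + 23*(-36) = -3 - 828 = -831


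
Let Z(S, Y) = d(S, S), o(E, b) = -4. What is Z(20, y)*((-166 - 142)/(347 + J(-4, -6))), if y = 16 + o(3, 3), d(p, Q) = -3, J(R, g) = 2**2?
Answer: 308/117 ≈ 2.6325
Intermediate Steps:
J(R, g) = 4
y = 12 (y = 16 - 4 = 12)
Z(S, Y) = -3
Z(20, y)*((-166 - 142)/(347 + J(-4, -6))) = -3*(-166 - 142)/(347 + 4) = -(-924)/351 = -3*(-308/351) = 308/117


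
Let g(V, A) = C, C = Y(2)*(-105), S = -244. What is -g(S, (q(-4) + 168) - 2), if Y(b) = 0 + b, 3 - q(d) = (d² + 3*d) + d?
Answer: 210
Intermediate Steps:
q(d) = 3 - d² - 4*d (q(d) = 3 - ((d² + 3*d) + d) = 3 - (d² + 4*d) = 3 + (-d² - 4*d) = 3 - d² - 4*d)
Y(b) = b
C = -210 (C = 2*(-105) = -210)
g(V, A) = -210
-g(S, (q(-4) + 168) - 2) = -1*(-210) = 210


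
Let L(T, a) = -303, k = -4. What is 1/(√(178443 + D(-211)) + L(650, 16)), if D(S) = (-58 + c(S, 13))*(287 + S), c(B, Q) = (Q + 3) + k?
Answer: 303/83138 + √174947/83138 ≈ 0.0086755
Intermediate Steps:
c(B, Q) = -1 + Q (c(B, Q) = (Q + 3) - 4 = (3 + Q) - 4 = -1 + Q)
D(S) = -13202 - 46*S (D(S) = (-58 + (-1 + 13))*(287 + S) = (-58 + 12)*(287 + S) = -46*(287 + S) = -13202 - 46*S)
1/(√(178443 + D(-211)) + L(650, 16)) = 1/(√(178443 + (-13202 - 46*(-211))) - 303) = 1/(√(178443 + (-13202 + 9706)) - 303) = 1/(√(178443 - 3496) - 303) = 1/(√174947 - 303) = 1/(-303 + √174947)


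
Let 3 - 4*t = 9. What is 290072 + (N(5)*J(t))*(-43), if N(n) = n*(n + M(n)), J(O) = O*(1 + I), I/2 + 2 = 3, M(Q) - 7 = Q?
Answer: 613039/2 ≈ 3.0652e+5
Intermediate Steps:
t = -3/2 (t = ¾ - ¼*9 = ¾ - 9/4 = -3/2 ≈ -1.5000)
M(Q) = 7 + Q
I = 2 (I = -4 + 2*3 = -4 + 6 = 2)
J(O) = 3*O (J(O) = O*(1 + 2) = O*3 = 3*O)
N(n) = n*(7 + 2*n) (N(n) = n*(n + (7 + n)) = n*(7 + 2*n))
290072 + (N(5)*J(t))*(-43) = 290072 + ((5*(7 + 2*5))*(3*(-3/2)))*(-43) = 290072 + ((5*(7 + 10))*(-9/2))*(-43) = 290072 + ((5*17)*(-9/2))*(-43) = 290072 + (85*(-9/2))*(-43) = 290072 - 765/2*(-43) = 290072 + 32895/2 = 613039/2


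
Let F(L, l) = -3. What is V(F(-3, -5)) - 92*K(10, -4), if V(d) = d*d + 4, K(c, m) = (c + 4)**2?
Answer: -18019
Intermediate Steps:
K(c, m) = (4 + c)**2
V(d) = 4 + d**2 (V(d) = d**2 + 4 = 4 + d**2)
V(F(-3, -5)) - 92*K(10, -4) = (4 + (-3)**2) - 92*(4 + 10)**2 = (4 + 9) - 92*14**2 = 13 - 92*196 = 13 - 18032 = -18019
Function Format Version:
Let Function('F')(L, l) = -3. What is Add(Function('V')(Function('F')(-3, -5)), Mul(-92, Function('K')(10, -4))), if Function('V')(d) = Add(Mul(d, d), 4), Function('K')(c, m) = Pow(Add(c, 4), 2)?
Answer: -18019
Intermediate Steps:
Function('K')(c, m) = Pow(Add(4, c), 2)
Function('V')(d) = Add(4, Pow(d, 2)) (Function('V')(d) = Add(Pow(d, 2), 4) = Add(4, Pow(d, 2)))
Add(Function('V')(Function('F')(-3, -5)), Mul(-92, Function('K')(10, -4))) = Add(Add(4, Pow(-3, 2)), Mul(-92, Pow(Add(4, 10), 2))) = Add(Add(4, 9), Mul(-92, Pow(14, 2))) = Add(13, Mul(-92, 196)) = Add(13, -18032) = -18019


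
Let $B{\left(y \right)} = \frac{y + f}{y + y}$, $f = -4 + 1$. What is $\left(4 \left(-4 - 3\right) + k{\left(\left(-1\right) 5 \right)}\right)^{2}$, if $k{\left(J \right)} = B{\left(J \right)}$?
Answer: $\frac{18496}{25} \approx 739.84$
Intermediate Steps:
$f = -3$
$B{\left(y \right)} = \frac{-3 + y}{2 y}$ ($B{\left(y \right)} = \frac{y - 3}{y + y} = \frac{-3 + y}{2 y}$)
$k{\left(J \right)} = \frac{-3 + J}{2 J}$
$\left(4 \left(-4 - 3\right) + k{\left(\left(-1\right) 5 \right)}\right)^{2} = \left(4 \left(-4 - 3\right) + \frac{-3 - 5}{2 \left(\left(-1\right) 5\right)}\right)^{2} = \left(4 \left(-7\right) + \frac{-3 - 5}{2 \left(-5\right)}\right)^{2} = \left(-28 + \frac{1}{2} \left(- \frac{1}{5}\right) \left(-8\right)\right)^{2} = \left(-28 + \frac{4}{5}\right)^{2} = \left(- \frac{136}{5}\right)^{2} = \frac{18496}{25}$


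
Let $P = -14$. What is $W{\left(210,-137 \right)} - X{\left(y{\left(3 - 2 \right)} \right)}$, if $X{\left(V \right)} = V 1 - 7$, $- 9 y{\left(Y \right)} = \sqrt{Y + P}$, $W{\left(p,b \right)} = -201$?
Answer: $-194 + \frac{i \sqrt{13}}{9} \approx -194.0 + 0.40062 i$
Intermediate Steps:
$y{\left(Y \right)} = - \frac{\sqrt{-14 + Y}}{9}$ ($y{\left(Y \right)} = - \frac{\sqrt{Y - 14}}{9} = - \frac{\sqrt{-14 + Y}}{9}$)
$X{\left(V \right)} = -7 + V$ ($X{\left(V \right)} = V - 7 = -7 + V$)
$W{\left(210,-137 \right)} - X{\left(y{\left(3 - 2 \right)} \right)} = -201 - \left(-7 - \frac{\sqrt{-14 + \left(3 - 2\right)}}{9}\right) = -201 - \left(-7 - \frac{\sqrt{-14 + 1}}{9}\right) = -201 - \left(-7 - \frac{\sqrt{-13}}{9}\right) = -201 - \left(-7 - \frac{i \sqrt{13}}{9}\right) = -201 + \left(7 + \frac{i \sqrt{13}}{9}\right) = -194 + \frac{i \sqrt{13}}{9}$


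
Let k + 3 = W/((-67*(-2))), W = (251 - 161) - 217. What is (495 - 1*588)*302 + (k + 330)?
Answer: -3719833/134 ≈ -27760.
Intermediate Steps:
W = -127 (W = 90 - 217 = -127)
k = -529/134 (k = -3 - 127/((-67*(-2))) = -3 - 127/134 = -529/134 ≈ -3.9478)
(495 - 1*588)*302 + (k + 330) = (495 - 1*588)*302 + (-529/134 + 330) = (495 - 588)*302 + 43691/134 = -93*302 + 43691/134 = -28086 + 43691/134 = -3719833/134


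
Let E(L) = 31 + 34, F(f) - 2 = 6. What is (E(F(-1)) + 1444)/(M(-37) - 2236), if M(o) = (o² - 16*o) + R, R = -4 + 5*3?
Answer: -503/88 ≈ -5.7159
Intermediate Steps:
F(f) = 8 (F(f) = 2 + 6 = 8)
R = 11 (R = -4 + 15 = 11)
E(L) = 65
M(o) = 11 + o² - 16*o (M(o) = (o² - 16*o) + 11 = 11 + o² - 16*o)
(E(F(-1)) + 1444)/(M(-37) - 2236) = (65 + 1444)/((11 + (-37)² - 16*(-37)) - 2236) = 1509/((11 + 1369 + 592) - 2236) = 1509/(1972 - 2236) = 1509/(-264) = 1509*(-1/264) = -503/88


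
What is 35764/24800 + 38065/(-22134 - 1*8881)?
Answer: 8260423/38458600 ≈ 0.21479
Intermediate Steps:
35764/24800 + 38065/(-22134 - 1*8881) = 35764*(1/24800) + 38065/(-22134 - 8881) = 8941/6200 + 38065/(-31015) = 8941/6200 + 38065*(-1/31015) = 8941/6200 - 7613/6203 = 8260423/38458600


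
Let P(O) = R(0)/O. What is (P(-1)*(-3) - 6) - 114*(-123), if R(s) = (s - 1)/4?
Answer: 56061/4 ≈ 14015.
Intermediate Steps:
R(s) = -¼ + s/4 (R(s) = (-1 + s)*(¼) = -¼ + s/4)
P(O) = -1/(4*O) (P(O) = (-¼ + (¼)*0)/O = (-¼ + 0)/O = -1/(4*O))
(P(-1)*(-3) - 6) - 114*(-123) = (-¼/(-1)*(-3) - 6) - 114*(-123) = (-¼*(-1)*(-3) - 6) + 14022 = ((¼)*(-3) - 6) + 14022 = (-¾ - 6) + 14022 = -27/4 + 14022 = 56061/4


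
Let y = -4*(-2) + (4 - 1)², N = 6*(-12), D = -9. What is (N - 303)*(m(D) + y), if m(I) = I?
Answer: -3000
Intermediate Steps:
N = -72
y = 17 (y = 8 + 3² = 8 + 9 = 17)
(N - 303)*(m(D) + y) = (-72 - 303)*(-9 + 17) = -375*8 = -3000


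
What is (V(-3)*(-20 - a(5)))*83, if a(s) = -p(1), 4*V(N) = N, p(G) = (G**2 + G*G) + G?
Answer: 4233/4 ≈ 1058.3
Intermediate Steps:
p(G) = G + 2*G**2 (p(G) = (G**2 + G**2) + G = 2*G**2 + G = G + 2*G**2)
V(N) = N/4
a(s) = -3 (a(s) = -(1 + 2*1) = -(1 + 2) = -3)
(V(-3)*(-20 - a(5)))*83 = (((1/4)*(-3))*(-20 - 1*(-3)))*83 = -3*(-20 + 3)/4*83 = -3/4*(-17)*83 = (51/4)*83 = 4233/4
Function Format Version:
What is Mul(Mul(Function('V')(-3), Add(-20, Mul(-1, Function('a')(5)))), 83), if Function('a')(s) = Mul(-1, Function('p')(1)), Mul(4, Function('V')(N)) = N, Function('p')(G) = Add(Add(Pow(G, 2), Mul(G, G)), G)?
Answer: Rational(4233, 4) ≈ 1058.3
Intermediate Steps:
Function('p')(G) = Add(G, Mul(2, Pow(G, 2))) (Function('p')(G) = Add(Add(Pow(G, 2), Pow(G, 2)), G) = Add(Mul(2, Pow(G, 2)), G) = Add(G, Mul(2, Pow(G, 2))))
Function('V')(N) = Mul(Rational(1, 4), N)
Function('a')(s) = -3 (Function('a')(s) = Mul(-1, Mul(1, Add(1, Mul(2, 1)))) = Mul(-1, Mul(1, Add(1, 2))) = Mul(-1, Mul(1, 3)) = Mul(-1, 3) = -3)
Mul(Mul(Function('V')(-3), Add(-20, Mul(-1, Function('a')(5)))), 83) = Mul(Mul(Mul(Rational(1, 4), -3), Add(-20, Mul(-1, -3))), 83) = Mul(Mul(Rational(-3, 4), Add(-20, 3)), 83) = Mul(Mul(Rational(-3, 4), -17), 83) = Mul(Rational(51, 4), 83) = Rational(4233, 4)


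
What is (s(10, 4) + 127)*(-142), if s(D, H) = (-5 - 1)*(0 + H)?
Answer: -14626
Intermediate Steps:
s(D, H) = -6*H
(s(10, 4) + 127)*(-142) = (-6*4 + 127)*(-142) = (-24 + 127)*(-142) = 103*(-142) = -14626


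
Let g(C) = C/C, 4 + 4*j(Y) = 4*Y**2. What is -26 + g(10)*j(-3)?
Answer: -18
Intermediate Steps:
j(Y) = -1 + Y**2 (j(Y) = -1 + (4*Y**2)/4 = -1 + Y**2)
g(C) = 1
-26 + g(10)*j(-3) = -26 + 1*(-1 + (-3)**2) = -26 + 1*(-1 + 9) = -26 + 1*8 = -26 + 8 = -18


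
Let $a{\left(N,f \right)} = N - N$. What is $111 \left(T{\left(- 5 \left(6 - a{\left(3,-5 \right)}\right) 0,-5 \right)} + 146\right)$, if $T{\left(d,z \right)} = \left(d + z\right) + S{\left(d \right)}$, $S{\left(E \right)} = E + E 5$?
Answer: $15651$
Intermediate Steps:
$a{\left(N,f \right)} = 0$
$S{\left(E \right)} = 6 E$ ($S{\left(E \right)} = E + 5 E = 6 E$)
$T{\left(d,z \right)} = z + 7 d$ ($T{\left(d,z \right)} = \left(d + z\right) + 6 d = z + 7 d$)
$111 \left(T{\left(- 5 \left(6 - a{\left(3,-5 \right)}\right) 0,-5 \right)} + 146\right) = 111 \left(\left(-5 + 7 - 5 \left(6 - 0\right) 0\right) + 146\right) = 111 \left(\left(-5 + 7 - 5 \left(6 + 0\right) 0\right) + 146\right) = 111 \left(\left(-5 + 7 \left(-5\right) 6 \cdot 0\right) + 146\right) = 111 \left(\left(-5 + 7 \left(\left(-30\right) 0\right)\right) + 146\right) = 111 \left(\left(-5 + 7 \cdot 0\right) + 146\right) = 111 \left(\left(-5 + 0\right) + 146\right) = 111 \left(-5 + 146\right) = 111 \cdot 141 = 15651$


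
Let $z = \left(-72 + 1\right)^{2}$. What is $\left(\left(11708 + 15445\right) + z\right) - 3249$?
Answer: $28945$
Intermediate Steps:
$z = 5041$ ($z = \left(-71\right)^{2} = 5041$)
$\left(\left(11708 + 15445\right) + z\right) - 3249 = \left(\left(11708 + 15445\right) + 5041\right) - 3249 = \left(27153 + 5041\right) - 3249 = 32194 - 3249 = 28945$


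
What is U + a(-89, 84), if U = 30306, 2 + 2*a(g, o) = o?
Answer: 30347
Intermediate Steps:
a(g, o) = -1 + o/2
U + a(-89, 84) = 30306 + (-1 + (½)*84) = 30306 + (-1 + 42) = 30306 + 41 = 30347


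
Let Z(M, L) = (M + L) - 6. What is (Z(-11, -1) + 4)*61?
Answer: -854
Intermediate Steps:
Z(M, L) = -6 + L + M (Z(M, L) = (L + M) - 6 = -6 + L + M)
(Z(-11, -1) + 4)*61 = ((-6 - 1 - 11) + 4)*61 = (-18 + 4)*61 = -14*61 = -854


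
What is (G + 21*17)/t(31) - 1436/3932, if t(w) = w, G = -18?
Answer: 322108/30473 ≈ 10.570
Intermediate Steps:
(G + 21*17)/t(31) - 1436/3932 = (-18 + 21*17)/31 - 1436/3932 = (-18 + 357)*(1/31) - 1436*1/3932 = 339*(1/31) - 359/983 = 339/31 - 359/983 = 322108/30473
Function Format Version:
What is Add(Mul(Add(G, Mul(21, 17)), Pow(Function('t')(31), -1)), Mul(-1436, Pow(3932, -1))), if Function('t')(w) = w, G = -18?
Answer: Rational(322108, 30473) ≈ 10.570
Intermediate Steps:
Add(Mul(Add(G, Mul(21, 17)), Pow(Function('t')(31), -1)), Mul(-1436, Pow(3932, -1))) = Add(Mul(Add(-18, Mul(21, 17)), Pow(31, -1)), Mul(-1436, Pow(3932, -1))) = Add(Mul(Add(-18, 357), Rational(1, 31)), Mul(-1436, Rational(1, 3932))) = Add(Mul(339, Rational(1, 31)), Rational(-359, 983)) = Add(Rational(339, 31), Rational(-359, 983)) = Rational(322108, 30473)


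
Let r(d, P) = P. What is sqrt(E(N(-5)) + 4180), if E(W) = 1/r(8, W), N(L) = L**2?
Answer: sqrt(104501)/5 ≈ 64.653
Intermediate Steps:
E(W) = 1/W
sqrt(E(N(-5)) + 4180) = sqrt(1/((-5)**2) + 4180) = sqrt(1/25 + 4180) = sqrt(104501/25) = sqrt(104501)/5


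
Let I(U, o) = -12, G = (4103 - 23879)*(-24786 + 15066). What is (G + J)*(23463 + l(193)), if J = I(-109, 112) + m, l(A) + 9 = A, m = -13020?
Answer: 4545182492136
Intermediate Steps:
G = 192222720 (G = -19776*(-9720) = 192222720)
l(A) = -9 + A
J = -13032 (J = -12 - 13020 = -13032)
(G + J)*(23463 + l(193)) = (192222720 - 13032)*(23463 + (-9 + 193)) = 192209688*(23463 + 184) = 192209688*23647 = 4545182492136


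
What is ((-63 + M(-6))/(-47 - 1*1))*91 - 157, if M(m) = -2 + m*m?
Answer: -4897/48 ≈ -102.02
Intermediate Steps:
M(m) = -2 + m²
((-63 + M(-6))/(-47 - 1*1))*91 - 157 = ((-63 + (-2 + (-6)²))/(-47 - 1*1))*91 - 157 = ((-63 + (-2 + 36))/(-47 - 1))*91 - 157 = ((-63 + 34)/(-48))*91 - 157 = -29*(-1/48)*91 - 157 = (29/48)*91 - 157 = 2639/48 - 157 = -4897/48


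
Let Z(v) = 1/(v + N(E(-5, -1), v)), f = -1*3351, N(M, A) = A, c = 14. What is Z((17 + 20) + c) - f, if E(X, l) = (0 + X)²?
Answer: 341803/102 ≈ 3351.0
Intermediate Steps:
E(X, l) = X²
f = -3351
Z(v) = 1/(2*v) (Z(v) = 1/(v + v) = 1/(2*v))
Z((17 + 20) + c) - f = 1/(2*((17 + 20) + 14)) - 1*(-3351) = 1/(2*(37 + 14)) + 3351 = (½)/51 + 3351 = (½)*(1/51) + 3351 = 1/102 + 3351 = 341803/102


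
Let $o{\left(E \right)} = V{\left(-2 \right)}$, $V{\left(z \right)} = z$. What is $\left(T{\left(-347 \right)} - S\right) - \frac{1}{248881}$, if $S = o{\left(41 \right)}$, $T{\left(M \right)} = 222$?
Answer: $\frac{55749343}{248881} \approx 224.0$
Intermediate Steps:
$o{\left(E \right)} = -2$
$S = -2$
$\left(T{\left(-347 \right)} - S\right) - \frac{1}{248881} = \left(222 - -2\right) - \frac{1}{248881} = \left(222 + 2\right) - \frac{1}{248881} = 224 - \frac{1}{248881} = \frac{55749343}{248881}$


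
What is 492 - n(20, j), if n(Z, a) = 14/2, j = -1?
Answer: 485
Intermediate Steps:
n(Z, a) = 7 (n(Z, a) = 14*(½) = 7)
492 - n(20, j) = 492 - 1*7 = 492 - 7 = 485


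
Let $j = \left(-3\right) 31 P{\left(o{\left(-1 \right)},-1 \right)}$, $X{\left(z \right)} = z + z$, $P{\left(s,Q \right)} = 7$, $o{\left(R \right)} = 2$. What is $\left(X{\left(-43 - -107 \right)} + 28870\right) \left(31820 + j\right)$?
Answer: $903838662$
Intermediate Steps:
$X{\left(z \right)} = 2 z$
$j = -651$ ($j = \left(-3\right) 31 \cdot 7 = \left(-93\right) 7 = -651$)
$\left(X{\left(-43 - -107 \right)} + 28870\right) \left(31820 + j\right) = \left(2 \left(-43 - -107\right) + 28870\right) \left(31820 - 651\right) = \left(2 \left(-43 + 107\right) + 28870\right) 31169 = \left(2 \cdot 64 + 28870\right) 31169 = \left(128 + 28870\right) 31169 = 28998 \cdot 31169 = 903838662$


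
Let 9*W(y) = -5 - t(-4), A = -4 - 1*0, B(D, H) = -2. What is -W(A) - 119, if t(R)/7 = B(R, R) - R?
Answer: -1052/9 ≈ -116.89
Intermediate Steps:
A = -4 (A = -4 + 0 = -4)
t(R) = -14 - 7*R (t(R) = 7*(-2 - R) = -14 - 7*R)
W(y) = -19/9 (W(y) = (-5 - (-14 - 7*(-4)))/9 = (-5 - (-14 + 28))/9 = (-5 - 1*14)/9 = (-5 - 14)/9 = (1/9)*(-19) = -19/9)
-W(A) - 119 = -1*(-19/9) - 119 = 19/9 - 119 = -1052/9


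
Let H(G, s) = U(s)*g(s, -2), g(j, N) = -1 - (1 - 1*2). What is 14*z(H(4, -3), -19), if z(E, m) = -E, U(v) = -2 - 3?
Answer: 0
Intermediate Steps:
g(j, N) = 0 (g(j, N) = -1 - (1 - 2) = -1 - 1*(-1) = -1 + 1 = 0)
U(v) = -5
H(G, s) = 0 (H(G, s) = -5*0 = 0)
14*z(H(4, -3), -19) = 14*(-1*0) = 14*0 = 0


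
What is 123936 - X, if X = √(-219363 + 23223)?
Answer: 123936 - 2*I*√49035 ≈ 1.2394e+5 - 442.88*I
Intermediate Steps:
X = 2*I*√49035 (X = √(-196140) = 2*I*√49035 ≈ 442.88*I)
123936 - X = 123936 - 2*I*√49035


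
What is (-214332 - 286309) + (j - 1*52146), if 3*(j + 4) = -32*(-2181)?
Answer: -529527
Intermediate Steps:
j = 23260 (j = -4 + (-32*(-2181))/3 = -4 + (⅓)*69792 = -4 + 23264 = 23260)
(-214332 - 286309) + (j - 1*52146) = (-214332 - 286309) + (23260 - 1*52146) = -500641 + (23260 - 52146) = -500641 - 28886 = -529527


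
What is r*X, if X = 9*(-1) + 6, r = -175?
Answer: 525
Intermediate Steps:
X = -3 (X = -9 + 6 = -3)
r*X = -175*(-3) = 525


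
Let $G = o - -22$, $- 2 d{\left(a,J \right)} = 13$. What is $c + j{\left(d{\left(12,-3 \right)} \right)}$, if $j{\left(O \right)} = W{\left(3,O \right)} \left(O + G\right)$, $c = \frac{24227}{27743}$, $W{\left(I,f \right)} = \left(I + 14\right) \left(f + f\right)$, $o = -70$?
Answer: $\frac{668349581}{55486} \approx 12045.0$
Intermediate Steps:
$d{\left(a,J \right)} = - \frac{13}{2}$ ($d{\left(a,J \right)} = \left(- \frac{1}{2}\right) 13 = - \frac{13}{2}$)
$W{\left(I,f \right)} = 2 f \left(14 + I\right)$ ($W{\left(I,f \right)} = \left(14 + I\right) 2 f = 2 f \left(14 + I\right)$)
$G = -48$ ($G = -70 - -22 = -70 + 22 = -48$)
$c = \frac{24227}{27743}$ ($c = 24227 \cdot \frac{1}{27743} = \frac{24227}{27743} \approx 0.87327$)
$j{\left(O \right)} = 34 O \left(-48 + O\right)$ ($j{\left(O \right)} = 2 O \left(14 + 3\right) \left(O - 48\right) = 2 O 17 \left(-48 + O\right) = 34 O \left(-48 + O\right)$)
$c + j{\left(d{\left(12,-3 \right)} \right)} = \frac{24227}{27743} + 34 \left(- \frac{13}{2}\right) \left(-48 - \frac{13}{2}\right) = \frac{24227}{27743} + 34 \left(- \frac{13}{2}\right) \left(- \frac{109}{2}\right) = \frac{24227}{27743} + \frac{24089}{2} = \frac{668349581}{55486}$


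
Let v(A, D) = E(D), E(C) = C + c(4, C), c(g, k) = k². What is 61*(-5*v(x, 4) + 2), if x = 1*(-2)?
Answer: -5978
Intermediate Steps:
x = -2
E(C) = C + C²
v(A, D) = D*(1 + D)
61*(-5*v(x, 4) + 2) = 61*(-20*(1 + 4) + 2) = 61*(-20*5 + 2) = 61*(-5*20 + 2) = 61*(-100 + 2) = 61*(-98) = -5978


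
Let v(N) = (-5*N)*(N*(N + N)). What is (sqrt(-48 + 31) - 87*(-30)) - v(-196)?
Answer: -75292750 + I*sqrt(17) ≈ -7.5293e+7 + 4.1231*I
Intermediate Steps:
v(N) = -10*N**3 (v(N) = (-5*N)*(N*(2*N)) = (-5*N)*(2*N**2) = -10*N**3)
(sqrt(-48 + 31) - 87*(-30)) - v(-196) = (sqrt(-48 + 31) - 87*(-30)) - (-10)*(-196)**3 = (sqrt(-17) + 2610) - (-10)*(-7529536) = (I*sqrt(17) + 2610) - 1*75295360 = (2610 + I*sqrt(17)) - 75295360 = -75292750 + I*sqrt(17)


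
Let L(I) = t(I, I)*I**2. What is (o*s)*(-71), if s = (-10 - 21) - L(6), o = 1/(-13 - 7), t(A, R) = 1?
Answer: -4757/20 ≈ -237.85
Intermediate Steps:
L(I) = I**2 (L(I) = 1*I**2 = I**2)
o = -1/20 (o = 1/(-20) = -1/20 ≈ -0.050000)
s = -67 (s = (-10 - 21) - 1*6**2 = -31 - 1*36 = -31 - 36 = -67)
(o*s)*(-71) = -1/20*(-67)*(-71) = (67/20)*(-71) = -4757/20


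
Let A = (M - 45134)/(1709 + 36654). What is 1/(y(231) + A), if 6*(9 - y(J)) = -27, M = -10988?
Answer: 76726/923557 ≈ 0.083077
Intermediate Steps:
y(J) = 27/2 (y(J) = 9 - 1/6*(-27) = 9 + 9/2 = 27/2)
A = -56122/38363 (A = (-10988 - 45134)/(1709 + 36654) = -56122/38363 ≈ -1.4629)
1/(y(231) + A) = 1/(27/2 - 56122/38363) = 1/(923557/76726) = 76726/923557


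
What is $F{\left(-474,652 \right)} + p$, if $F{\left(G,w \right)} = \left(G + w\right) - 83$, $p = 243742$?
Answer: $243837$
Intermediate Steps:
$F{\left(G,w \right)} = -83 + G + w$
$F{\left(-474,652 \right)} + p = \left(-83 - 474 + 652\right) + 243742 = 95 + 243742 = 243837$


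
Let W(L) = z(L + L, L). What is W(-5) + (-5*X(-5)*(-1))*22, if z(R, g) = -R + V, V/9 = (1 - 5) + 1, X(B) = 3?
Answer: 313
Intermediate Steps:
V = -27 (V = 9*((1 - 5) + 1) = 9*(-4 + 1) = 9*(-3) = -27)
z(R, g) = -27 - R (z(R, g) = -R - 27 = -27 - R)
W(L) = -27 - 2*L (W(L) = -27 - (L + L) = -27 - 2*L)
W(-5) + (-5*X(-5)*(-1))*22 = (-27 - 2*(-5)) + (-5*3*(-1))*22 = (-27 + 10) - 15*(-1)*22 = -17 + 15*22 = -17 + 330 = 313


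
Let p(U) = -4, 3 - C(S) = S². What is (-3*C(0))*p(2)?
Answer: 36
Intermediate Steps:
C(S) = 3 - S²
(-3*C(0))*p(2) = -3*(3 - 1*0²)*(-4) = -3*(3 - 1*0)*(-4) = -3*(3 + 0)*(-4) = -3*3*(-4) = -9*(-4) = 36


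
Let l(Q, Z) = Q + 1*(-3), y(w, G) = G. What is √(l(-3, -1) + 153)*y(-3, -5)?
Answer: -35*√3 ≈ -60.622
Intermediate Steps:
l(Q, Z) = -3 + Q (l(Q, Z) = Q - 3 = -3 + Q)
√(l(-3, -1) + 153)*y(-3, -5) = √((-3 - 3) + 153)*(-5) = √(-6 + 153)*(-5) = √147*(-5) = (7*√3)*(-5) = -35*√3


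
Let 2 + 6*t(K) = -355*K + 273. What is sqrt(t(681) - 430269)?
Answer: I*sqrt(4234647)/3 ≈ 685.94*I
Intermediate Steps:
t(K) = 271/6 - 355*K/6 (t(K) = -1/3 + (-355*K + 273)/6 = -1/3 + (273 - 355*K)/6 = -1/3 + (91/2 - 355*K/6) = 271/6 - 355*K/6)
sqrt(t(681) - 430269) = sqrt((271/6 - 355/6*681) - 430269) = sqrt((271/6 - 80585/2) - 430269) = sqrt(-120742/3 - 430269) = sqrt(-1411549/3) = I*sqrt(4234647)/3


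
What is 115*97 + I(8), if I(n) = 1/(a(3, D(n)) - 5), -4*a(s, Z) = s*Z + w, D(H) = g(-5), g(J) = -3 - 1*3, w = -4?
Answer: 11157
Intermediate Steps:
g(J) = -6 (g(J) = -3 - 3 = -6)
D(H) = -6
a(s, Z) = 1 - Z*s/4 (a(s, Z) = -(s*Z - 4)/4 = -(Z*s - 4)/4 = -(-4 + Z*s)/4 = 1 - Z*s/4)
I(n) = 2 (I(n) = 1/((1 - 1/4*(-6)*3) - 5) = 1/((1 + 9/2) - 5) = 1/(11/2 - 5) = 1/(1/2) = 2)
115*97 + I(8) = 115*97 + 2 = 11155 + 2 = 11157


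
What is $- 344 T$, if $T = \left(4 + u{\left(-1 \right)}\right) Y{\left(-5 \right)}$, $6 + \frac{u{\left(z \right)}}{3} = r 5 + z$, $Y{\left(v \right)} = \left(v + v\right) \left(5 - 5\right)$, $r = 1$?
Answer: $0$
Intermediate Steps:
$Y{\left(v \right)} = 0$ ($Y{\left(v \right)} = 2 v 0 = 0$)
$u{\left(z \right)} = -3 + 3 z$ ($u{\left(z \right)} = -18 + 3 \left(1 \cdot 5 + z\right) = -18 + 3 \left(5 + z\right) = -18 + \left(15 + 3 z\right) = -3 + 3 z$)
$T = 0$ ($T = \left(4 + \left(-3 + 3 \left(-1\right)\right)\right) 0 = \left(4 - 6\right) 0 = \left(-2\right) 0 = 0$)
$- 344 T = \left(-344\right) 0 = 0$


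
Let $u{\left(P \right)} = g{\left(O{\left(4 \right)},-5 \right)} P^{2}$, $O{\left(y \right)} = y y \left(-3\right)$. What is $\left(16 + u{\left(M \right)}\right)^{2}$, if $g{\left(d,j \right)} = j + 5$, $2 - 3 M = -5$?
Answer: $256$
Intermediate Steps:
$M = \frac{7}{3}$ ($M = \frac{2}{3} - - \frac{5}{3} = \frac{2}{3} + \frac{5}{3} = \frac{7}{3} \approx 2.3333$)
$O{\left(y \right)} = - 3 y^{2}$ ($O{\left(y \right)} = y^{2} \left(-3\right) = - 3 y^{2}$)
$g{\left(d,j \right)} = 5 + j$
$u{\left(P \right)} = 0$ ($u{\left(P \right)} = \left(5 - 5\right) P^{2} = 0 P^{2} = 0$)
$\left(16 + u{\left(M \right)}\right)^{2} = \left(16 + 0\right)^{2} = 16^{2} = 256$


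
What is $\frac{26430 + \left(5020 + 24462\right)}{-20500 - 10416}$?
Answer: $- \frac{13978}{7729} \approx -1.8085$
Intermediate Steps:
$\frac{26430 + \left(5020 + 24462\right)}{-20500 - 10416} = \frac{26430 + 29482}{-30916} = 55912 \left(- \frac{1}{30916}\right) = - \frac{13978}{7729}$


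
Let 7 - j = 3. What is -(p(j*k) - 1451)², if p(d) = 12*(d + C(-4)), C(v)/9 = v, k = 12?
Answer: -1708249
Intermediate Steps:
C(v) = 9*v
j = 4 (j = 7 - 1*3 = 7 - 3 = 4)
p(d) = -432 + 12*d (p(d) = 12*(d + 9*(-4)) = 12*(d - 36) = 12*(-36 + d) = -432 + 12*d)
-(p(j*k) - 1451)² = -((-432 + 12*(4*12)) - 1451)² = -((-432 + 12*48) - 1451)² = -((-432 + 576) - 1451)² = -(144 - 1451)² = -1*(-1307)² = -1*1708249 = -1708249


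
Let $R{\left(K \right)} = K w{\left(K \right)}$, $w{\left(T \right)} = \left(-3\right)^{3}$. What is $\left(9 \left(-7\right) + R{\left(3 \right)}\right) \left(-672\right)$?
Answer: $96768$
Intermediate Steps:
$w{\left(T \right)} = -27$
$R{\left(K \right)} = - 27 K$ ($R{\left(K \right)} = K \left(-27\right) = - 27 K$)
$\left(9 \left(-7\right) + R{\left(3 \right)}\right) \left(-672\right) = \left(9 \left(-7\right) - 81\right) \left(-672\right) = \left(-63 - 81\right) \left(-672\right) = \left(-144\right) \left(-672\right) = 96768$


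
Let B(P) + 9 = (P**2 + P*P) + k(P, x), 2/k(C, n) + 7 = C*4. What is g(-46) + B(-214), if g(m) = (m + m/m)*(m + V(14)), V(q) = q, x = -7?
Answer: 80278847/863 ≈ 93023.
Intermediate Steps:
g(m) = (1 + m)*(14 + m) (g(m) = (m + m/m)*(m + 14) = (m + 1)*(14 + m) = (1 + m)*(14 + m))
k(C, n) = 2/(-7 + 4*C) (k(C, n) = 2/(-7 + C*4) = 2/(-7 + 4*C))
B(P) = -9 + 2*P**2 + 2/(-7 + 4*P) (B(P) = -9 + ((P**2 + P*P) + 2/(-7 + 4*P)) = -9 + ((P**2 + P**2) + 2/(-7 + 4*P)) = -9 + (2*P**2 + 2/(-7 + 4*P)) = -9 + 2*P**2 + 2/(-7 + 4*P))
g(-46) + B(-214) = (14 + (-46)**2 + 15*(-46)) + (2 + (-9 + 2*(-214)**2)*(-7 + 4*(-214)))/(-7 + 4*(-214)) = (14 + 2116 - 690) + (2 + (-9 + 2*45796)*(-7 - 856))/(-7 - 856) = 1440 + (2 + (-9 + 91592)*(-863))/(-863) = 1440 - (2 + 91583*(-863))/863 = 1440 - (2 - 79036129)/863 = 1440 - 1/863*(-79036127) = 1440 + 79036127/863 = 80278847/863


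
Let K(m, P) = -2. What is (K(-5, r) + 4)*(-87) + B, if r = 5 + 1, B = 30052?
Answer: 29878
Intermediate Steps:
r = 6
(K(-5, r) + 4)*(-87) + B = (-2 + 4)*(-87) + 30052 = 2*(-87) + 30052 = -174 + 30052 = 29878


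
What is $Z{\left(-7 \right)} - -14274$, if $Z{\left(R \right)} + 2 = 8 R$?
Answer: $14216$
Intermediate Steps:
$Z{\left(R \right)} = -2 + 8 R$
$Z{\left(-7 \right)} - -14274 = \left(-2 + 8 \left(-7\right)\right) - -14274 = \left(-2 - 56\right) + 14274 = -58 + 14274 = 14216$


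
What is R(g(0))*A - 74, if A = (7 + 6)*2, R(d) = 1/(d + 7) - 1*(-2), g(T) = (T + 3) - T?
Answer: -97/5 ≈ -19.400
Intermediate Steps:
g(T) = 3 (g(T) = (3 + T) - T = 3)
R(d) = 2 + 1/(7 + d) (R(d) = 1/(7 + d) + 2 = 2 + 1/(7 + d))
A = 26 (A = 13*2 = 26)
R(g(0))*A - 74 = ((15 + 2*3)/(7 + 3))*26 - 74 = ((15 + 6)/10)*26 - 74 = ((1/10)*21)*26 - 74 = (21/10)*26 - 74 = 273/5 - 74 = -97/5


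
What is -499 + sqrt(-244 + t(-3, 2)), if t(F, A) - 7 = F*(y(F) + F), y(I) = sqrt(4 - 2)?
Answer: -499 + I*sqrt(228 + 3*sqrt(2)) ≈ -499.0 + 15.24*I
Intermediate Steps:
y(I) = sqrt(2)
t(F, A) = 7 + F*(F + sqrt(2)) (t(F, A) = 7 + F*(sqrt(2) + F) = 7 + F*(F + sqrt(2)))
-499 + sqrt(-244 + t(-3, 2)) = -499 + sqrt(-244 + (7 + (-3)**2 - 3*sqrt(2))) = -499 + sqrt(-244 + (7 + 9 - 3*sqrt(2))) = -499 + sqrt(-244 + (16 - 3*sqrt(2))) = -499 + sqrt(-228 - 3*sqrt(2))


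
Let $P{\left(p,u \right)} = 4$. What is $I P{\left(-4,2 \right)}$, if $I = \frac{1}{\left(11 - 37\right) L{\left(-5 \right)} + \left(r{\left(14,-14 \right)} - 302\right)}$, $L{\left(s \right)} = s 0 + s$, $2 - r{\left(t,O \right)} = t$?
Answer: $- \frac{1}{46} \approx -0.021739$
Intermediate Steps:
$r{\left(t,O \right)} = 2 - t$
$L{\left(s \right)} = s$ ($L{\left(s \right)} = 0 + s = s$)
$I = - \frac{1}{184}$ ($I = \frac{1}{\left(11 - 37\right) \left(-5\right) + \left(\left(2 - 14\right) - 302\right)} = \frac{1}{\left(-26\right) \left(-5\right) - 314} = \frac{1}{130 - 314} = \frac{1}{-184} = - \frac{1}{184} \approx -0.0054348$)
$I P{\left(-4,2 \right)} = \left(- \frac{1}{184}\right) 4 = - \frac{1}{46}$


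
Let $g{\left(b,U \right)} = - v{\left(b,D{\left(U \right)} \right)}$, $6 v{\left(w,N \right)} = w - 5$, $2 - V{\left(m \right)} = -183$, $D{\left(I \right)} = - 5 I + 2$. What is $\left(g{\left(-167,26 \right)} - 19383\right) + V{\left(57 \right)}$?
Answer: $- \frac{57508}{3} \approx -19169.0$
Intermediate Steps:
$D{\left(I \right)} = 2 - 5 I$
$V{\left(m \right)} = 185$ ($V{\left(m \right)} = 2 - -183 = 2 + 183 = 185$)
$v{\left(w,N \right)} = - \frac{5}{6} + \frac{w}{6}$ ($v{\left(w,N \right)} = \frac{w - 5}{6} = \frac{-5 + w}{6} = - \frac{5}{6} + \frac{w}{6}$)
$g{\left(b,U \right)} = \frac{5}{6} - \frac{b}{6}$ ($g{\left(b,U \right)} = - (- \frac{5}{6} + \frac{b}{6}) = \frac{5}{6} - \frac{b}{6}$)
$\left(g{\left(-167,26 \right)} - 19383\right) + V{\left(57 \right)} = \left(\left(\frac{5}{6} - - \frac{167}{6}\right) - 19383\right) + 185 = \left(\left(\frac{5}{6} + \frac{167}{6}\right) - 19383\right) + 185 = \left(\frac{86}{3} - 19383\right) + 185 = - \frac{58063}{3} + 185 = - \frac{57508}{3}$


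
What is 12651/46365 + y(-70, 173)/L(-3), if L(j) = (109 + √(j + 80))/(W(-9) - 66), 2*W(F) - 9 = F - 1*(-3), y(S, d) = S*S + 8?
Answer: -266617861651/91215410 + 158283*√77/5902 ≈ -2687.6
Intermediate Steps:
y(S, d) = 8 + S² (y(S, d) = S² + 8 = 8 + S²)
W(F) = 6 + F/2 (W(F) = 9/2 + (F - 1*(-3))/2 = 9/2 + (F + 3)/2 = 9/2 + (3 + F)/2 = 9/2 + (3/2 + F/2) = 6 + F/2)
L(j) = -218/129 - 2*√(80 + j)/129 (L(j) = (109 + √(j + 80))/((6 + (½)*(-9)) - 66) = (109 + √(80 + j))/((6 - 9/2) - 66) = (109 + √(80 + j))/(3/2 - 66) = (109 + √(80 + j))/(-129/2) = (109 + √(80 + j))*(-2/129) = -218/129 - 2*√(80 + j)/129)
12651/46365 + y(-70, 173)/L(-3) = 12651/46365 + (8 + (-70)²)/(-218/129 - 2*√(80 - 3)/129) = 12651*(1/46365) + (8 + 4900)/(-218/129 - 2*√77/129) = 4217/15455 + 4908/(-218/129 - 2*√77/129)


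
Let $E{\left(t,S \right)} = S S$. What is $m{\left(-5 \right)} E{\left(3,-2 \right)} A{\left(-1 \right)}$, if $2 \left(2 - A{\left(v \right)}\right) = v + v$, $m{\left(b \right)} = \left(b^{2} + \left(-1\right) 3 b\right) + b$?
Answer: $420$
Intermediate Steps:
$E{\left(t,S \right)} = S^{2}$
$m{\left(b \right)} = b^{2} - 2 b$ ($m{\left(b \right)} = \left(b^{2} - 3 b\right) + b = b^{2} - 2 b$)
$A{\left(v \right)} = 2 - v$ ($A{\left(v \right)} = 2 - \frac{v + v}{2} = 2 - \frac{2 v}{2} = 2 - v$)
$m{\left(-5 \right)} E{\left(3,-2 \right)} A{\left(-1 \right)} = - 5 \left(-2 - 5\right) \left(-2\right)^{2} \left(2 - -1\right) = \left(-5\right) \left(-7\right) 4 \left(2 + 1\right) = 35 \cdot 4 \cdot 3 = 140 \cdot 3 = 420$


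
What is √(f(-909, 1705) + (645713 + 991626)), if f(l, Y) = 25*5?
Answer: 2*√409366 ≈ 1279.6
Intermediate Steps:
f(l, Y) = 125
√(f(-909, 1705) + (645713 + 991626)) = √(125 + (645713 + 991626)) = √(125 + 1637339) = √1637464 = 2*√409366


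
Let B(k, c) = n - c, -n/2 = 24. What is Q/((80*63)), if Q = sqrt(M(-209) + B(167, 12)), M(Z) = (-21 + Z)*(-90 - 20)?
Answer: sqrt(6310)/2520 ≈ 0.031522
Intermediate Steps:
n = -48 (n = -2*24 = -48)
B(k, c) = -48 - c
M(Z) = 2310 - 110*Z (M(Z) = (-21 + Z)*(-110) = 2310 - 110*Z)
Q = 2*sqrt(6310) (Q = sqrt((2310 - 110*(-209)) + (-48 - 1*12)) = sqrt((2310 + 22990) + (-48 - 12)) = sqrt(25300 - 60) = sqrt(25240) = 2*sqrt(6310) ≈ 158.87)
Q/((80*63)) = (2*sqrt(6310))/((80*63)) = (2*sqrt(6310))/5040 = (2*sqrt(6310))*(1/5040) = sqrt(6310)/2520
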